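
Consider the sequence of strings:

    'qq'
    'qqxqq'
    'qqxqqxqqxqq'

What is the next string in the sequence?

qqxqqxqqxqqxqqxqqxqqxqq

Each string is two copies of the previous one joined by 'x'.
So the next term is two copies of qqxqqxqqxqq with 'x' between the halves.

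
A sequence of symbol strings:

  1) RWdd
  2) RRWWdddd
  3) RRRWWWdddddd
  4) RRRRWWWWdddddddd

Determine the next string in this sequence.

RRRRRWWWWWdddddddddd

Reading off run lengths: R runs 1, 2, 3, 4; W runs 1, 2, 3, 4; d runs 2, 4, 6, 8 — each is linear in n (n = 1, 2, …).
Setting n = 5 gives 5, 5, 10 characters in each block.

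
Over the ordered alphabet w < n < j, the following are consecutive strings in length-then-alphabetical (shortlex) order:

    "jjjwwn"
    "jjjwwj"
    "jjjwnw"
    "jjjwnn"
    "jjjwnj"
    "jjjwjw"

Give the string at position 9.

Continuing the enumeration 3 steps past jjjwjw: jjjwjw → jjjwjn → jjjwjj → (answer).

jjjnww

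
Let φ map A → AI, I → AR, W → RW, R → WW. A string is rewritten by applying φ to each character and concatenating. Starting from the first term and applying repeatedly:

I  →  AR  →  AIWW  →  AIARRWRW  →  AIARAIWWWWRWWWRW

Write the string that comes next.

AIARAIWWAIARRWRWRWRWWWRWRWRWWWRW

Replace each of the 16 characters of AIARAIWWWWRWWWRW in place — AI AR AI WW AI AR RW RW RW RW WW RW RW RW WW RW — and concatenate.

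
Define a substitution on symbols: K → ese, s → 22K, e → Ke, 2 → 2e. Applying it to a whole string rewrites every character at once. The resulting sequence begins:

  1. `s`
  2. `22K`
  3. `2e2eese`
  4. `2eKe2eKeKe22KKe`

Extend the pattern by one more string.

φ(2eKe2eKeKe22KKe) expands symbol-by-symbol to 2e Ke ese Ke 2e Ke ese Ke ese Ke 2e 2e ese ese Ke; joining the 15 pieces gives the next term.

2eKeeseKe2eKeeseKeeseKe2e2eeseeseKe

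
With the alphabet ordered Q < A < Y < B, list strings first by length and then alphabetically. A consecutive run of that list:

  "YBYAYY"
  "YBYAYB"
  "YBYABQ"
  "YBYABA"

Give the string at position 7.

YBYYQQ

Continuing the enumeration 3 steps past YBYABA: YBYABA → YBYABY → YBYABB → (answer).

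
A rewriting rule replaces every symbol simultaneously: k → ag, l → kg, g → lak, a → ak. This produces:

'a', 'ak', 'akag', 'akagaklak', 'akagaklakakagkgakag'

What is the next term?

Rewriting the 19 symbols of akagaklakakagkgakag one by one yields ak ag ak lak ak ag kg ak ag ak ag ak lak ag lak ak ag ak lak; concatenated:

akagaklakakagkgakagakagaklakaglakakagaklak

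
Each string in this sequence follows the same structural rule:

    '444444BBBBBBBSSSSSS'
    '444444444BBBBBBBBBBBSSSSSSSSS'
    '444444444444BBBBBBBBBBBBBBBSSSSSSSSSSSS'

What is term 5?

Term n consists of 3n 4's, followed by 4n-1 B's, followed by 3n S's, where the shown terms are n = 2, 3, 4.
For term 5, n = 6, so the run lengths are 18, 23, 18.

444444444444444444BBBBBBBBBBBBBBBBBBBBBBBSSSSSSSSSSSSSSSSSS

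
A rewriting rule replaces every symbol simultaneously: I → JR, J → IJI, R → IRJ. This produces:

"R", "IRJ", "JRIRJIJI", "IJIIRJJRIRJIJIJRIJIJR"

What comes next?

JRIJIJRJRIRJIJIIJIIRJJRIRJIJIJRIJIJRIJIIRJJRIJIJRIJIIRJ

φ(IJIIRJJRIRJIJIJRIJIJR) expands symbol-by-symbol to JR IJI JR JR IRJ IJI IJI IRJ JR IRJ IJI JR IJI JR IJI IRJ JR IJI JR IJI IRJ; joining the 21 pieces gives the next term.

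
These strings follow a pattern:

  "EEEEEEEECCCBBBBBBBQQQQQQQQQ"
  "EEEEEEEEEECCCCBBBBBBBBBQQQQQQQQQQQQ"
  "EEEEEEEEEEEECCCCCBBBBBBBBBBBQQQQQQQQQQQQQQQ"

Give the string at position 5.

Term n consists of 2n+2 E's, followed by n C's, followed by 2n+1 B's, followed by 3n Q's, where the shown terms are n = 3, 4, 5.
Setting n = 7 gives 16, 7, 15, 21 characters in each block.

EEEEEEEEEEEEEEEECCCCCCCBBBBBBBBBBBBBBBQQQQQQQQQQQQQQQQQQQQQ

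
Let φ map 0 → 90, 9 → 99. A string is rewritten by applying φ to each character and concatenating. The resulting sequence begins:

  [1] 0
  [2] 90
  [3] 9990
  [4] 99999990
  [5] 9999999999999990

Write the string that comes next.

Applying the rule to each of the 16 symbols of 9999999999999990 gives the pieces 99 99 99 99 99 99 99 99 99 99 99 99 99 99 99 90, which concatenate to the answer.

99999999999999999999999999999990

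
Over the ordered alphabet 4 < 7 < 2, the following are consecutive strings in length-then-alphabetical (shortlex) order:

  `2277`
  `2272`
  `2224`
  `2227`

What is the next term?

2222

The successor of 2227 increments the rightmost position that isn't already 2 and resets every position after it to 4.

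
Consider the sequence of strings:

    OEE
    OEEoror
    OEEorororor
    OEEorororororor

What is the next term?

The strings grow by a fixed suffix oror each time.
Applying this once more to OEEorororororor:

OEEorororororororor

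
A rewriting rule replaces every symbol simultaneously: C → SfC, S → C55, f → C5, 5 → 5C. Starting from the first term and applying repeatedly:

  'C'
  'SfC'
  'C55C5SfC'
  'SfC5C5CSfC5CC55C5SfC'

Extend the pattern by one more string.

C55C5SfC5CSfC5CSfCC55C5SfC5CSfCSfC5C5CSfC5CC55C5SfC

Applying the rule to each of the 20 symbols of SfC5C5CSfC5CC55C5SfC gives the pieces C55 C5 SfC 5C SfC 5C SfC C55 C5 SfC 5C SfC SfC 5C 5C SfC 5C C55 C5 SfC, which concatenate to the answer.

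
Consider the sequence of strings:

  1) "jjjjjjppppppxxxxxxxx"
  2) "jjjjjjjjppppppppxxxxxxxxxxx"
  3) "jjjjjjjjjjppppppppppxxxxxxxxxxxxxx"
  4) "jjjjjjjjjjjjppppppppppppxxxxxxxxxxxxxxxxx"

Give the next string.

Term n consists of 2n j's, followed by 2n p's, followed by 3n-1 x's, where the shown terms are n = 3, 4, 5, 6.
For the next term, n = 7, so the run lengths are 14, 14, 20.

jjjjjjjjjjjjjjppppppppppppppxxxxxxxxxxxxxxxxxxxx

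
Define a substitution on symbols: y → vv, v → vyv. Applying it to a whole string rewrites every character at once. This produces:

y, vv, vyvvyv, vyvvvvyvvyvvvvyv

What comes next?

φ(vyvvvvyvvyvvvvyv) expands symbol-by-symbol to vyv vv vyv vyv vyv vyv vv vyv vyv vv vyv vyv vyv vyv vv vyv; joining the 16 pieces gives the next term.

vyvvvvyvvyvvyvvyvvvvyvvyvvvvyvvyvvyvvyvvvvyv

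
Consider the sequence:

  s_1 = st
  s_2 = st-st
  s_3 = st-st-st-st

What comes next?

st-st-st-st-st-st-st-st

s(k+1) = s(k)·-·s(k) — each term doubles the last with '-' between the halves.
One more doubling of st-st-st-st gives the answer.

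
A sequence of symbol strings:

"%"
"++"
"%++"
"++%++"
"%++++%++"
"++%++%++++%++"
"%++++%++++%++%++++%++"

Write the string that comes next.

++%++%++++%++%++++%++++%++%++++%++

From term 3 onward, concatenate the second-to-last term with the last: %·++ = %++, ++·%++ = ++%++, …
So term 8 is ++%++%++++%++·%++++%++++%++%++++%++.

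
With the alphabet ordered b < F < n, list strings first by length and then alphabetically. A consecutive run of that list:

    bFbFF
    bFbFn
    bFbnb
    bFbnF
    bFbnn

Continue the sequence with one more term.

Treat bFbnn as a base-3 numeral over the given alphabet and add one, carrying through any trailing n's.

bFFbb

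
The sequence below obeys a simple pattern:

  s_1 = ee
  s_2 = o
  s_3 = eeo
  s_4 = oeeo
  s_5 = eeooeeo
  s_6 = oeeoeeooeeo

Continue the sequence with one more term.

eeooeeooeeoeeooeeo

Each term (from the third on) is the two preceding terms concatenated in order: term 3 = ee·o = eeo.
Continuing: eeooeeo · oeeoeeooeeo gives term 7.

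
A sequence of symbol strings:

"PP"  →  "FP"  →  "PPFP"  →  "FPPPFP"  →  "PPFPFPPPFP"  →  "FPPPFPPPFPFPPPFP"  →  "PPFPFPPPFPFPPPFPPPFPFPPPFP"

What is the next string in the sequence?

FPPPFPPPFPFPPPFPPPFPFPPPFPFPPPFPPPFPFPPPFP

This is a Fibonacci-style word recurrence s(k) = s(k−2)·s(k−1): e.g. PP·FP = PPFP.
So term 8 is FPPPFPPPFPFPPPFP·PPFPFPPPFPFPPPFPPPFPFPPPFP.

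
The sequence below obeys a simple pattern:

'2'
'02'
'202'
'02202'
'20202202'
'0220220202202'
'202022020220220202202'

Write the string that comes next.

0220220202202202022020220220202202

This is a Fibonacci-style word recurrence s(k) = s(k−2)·s(k−1): e.g. 2·02 = 202.
The next term joins 0220220202202 and 202022020220220202202.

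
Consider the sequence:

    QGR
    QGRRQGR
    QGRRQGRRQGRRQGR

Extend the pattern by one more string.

QGRRQGRRQGRRQGRRQGRRQGRRQGRRQGR

Each string is two copies of the previous one joined by 'R'.
One more doubling of QGRRQGRRQGRRQGR gives the answer.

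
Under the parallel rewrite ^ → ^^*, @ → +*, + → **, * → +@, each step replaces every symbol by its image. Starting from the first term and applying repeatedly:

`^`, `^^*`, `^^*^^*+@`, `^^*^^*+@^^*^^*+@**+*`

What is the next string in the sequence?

Replace each of the 20 characters of ^^*^^*+@^^*^^*+@**+* in place — ^^* ^^* +@ ^^* ^^* +@ ** +* ^^* ^^* +@ ^^* ^^* +@ ** +* +@ +@ ** +@ — and concatenate.

^^*^^*+@^^*^^*+@**+*^^*^^*+@^^*^^*+@**+*+@+@**+@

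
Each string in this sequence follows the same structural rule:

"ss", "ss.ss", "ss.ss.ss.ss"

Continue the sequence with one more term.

s(k+1) = s(k)·.·s(k) — each term doubles the last with '.' between the halves.
Doubling ss.ss.ss.ss with '.' between the halves:

ss.ss.ss.ss.ss.ss.ss.ss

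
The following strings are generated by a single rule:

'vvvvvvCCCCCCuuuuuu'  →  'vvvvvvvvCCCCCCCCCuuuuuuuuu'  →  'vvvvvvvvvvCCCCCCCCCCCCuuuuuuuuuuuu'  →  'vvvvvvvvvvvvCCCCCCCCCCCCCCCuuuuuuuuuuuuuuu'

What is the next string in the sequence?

Term n consists of 2n+2 v's, followed by 3n C's, followed by 3n u's, where the shown terms are n = 2, 3, 4, 5.
For the next term, n = 6, so the run lengths are 14, 18, 18.

vvvvvvvvvvvvvvCCCCCCCCCCCCCCCCCCuuuuuuuuuuuuuuuuuu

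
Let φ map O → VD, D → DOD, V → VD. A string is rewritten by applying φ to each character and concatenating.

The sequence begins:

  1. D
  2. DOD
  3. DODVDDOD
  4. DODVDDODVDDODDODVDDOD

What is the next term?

Applying the rule to each of the 21 symbols of DODVDDODVDDODDODVDDOD gives the pieces DOD VD DOD VD DOD DOD VD DOD VD DOD DOD VD DOD DOD VD DOD VD DOD DOD VD DOD, which concatenate to the answer.

DODVDDODVDDODDODVDDODVDDODDODVDDODDODVDDODVDDODDODVDDOD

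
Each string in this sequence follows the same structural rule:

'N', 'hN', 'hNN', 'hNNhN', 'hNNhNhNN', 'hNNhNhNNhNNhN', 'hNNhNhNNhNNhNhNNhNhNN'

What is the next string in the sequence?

hNNhNhNNhNNhNhNNhNhNNhNNhNhNNhNNhN

This is a Fibonacci-style word recurrence s(k) = s(k−1)·s(k−2): e.g. hN·N = hNN.
So term 8 is hNNhNhNNhNNhNhNNhNhNN·hNNhNhNNhNNhN.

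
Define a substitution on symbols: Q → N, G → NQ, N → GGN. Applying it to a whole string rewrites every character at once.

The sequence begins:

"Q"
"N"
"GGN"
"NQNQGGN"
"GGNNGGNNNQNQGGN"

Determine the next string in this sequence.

φ(GGNNGGNNNQNQGGN) expands symbol-by-symbol to NQ NQ GGN GGN NQ NQ GGN GGN GGN N GGN N NQ NQ GGN; joining the 15 pieces gives the next term.

NQNQGGNGGNNQNQGGNGGNGGNNGGNNNQNQGGN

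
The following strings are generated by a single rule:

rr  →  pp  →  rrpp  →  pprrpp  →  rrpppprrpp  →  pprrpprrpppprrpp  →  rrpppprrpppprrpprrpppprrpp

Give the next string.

pprrpprrpppprrpprrpppprrpppprrpprrpppprrpp

Each term (from the third on) is the two preceding terms concatenated in order: term 3 = rr·pp = rrpp.
The next term joins pprrpprrpppprrpp and rrpppprrpppprrpprrpppprrpp.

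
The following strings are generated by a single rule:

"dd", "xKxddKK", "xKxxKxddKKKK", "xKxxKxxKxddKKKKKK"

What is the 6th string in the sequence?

Every step adds xKx to the front and KK to the end of the previous string.
From xKxxKxxKxddKKKKKK, 2 further steps: xKxxKxxKxddKKKKKK → xKxxKxxKxxKxddKKKKKKKK → (answer).

xKxxKxxKxxKxxKxddKKKKKKKKKK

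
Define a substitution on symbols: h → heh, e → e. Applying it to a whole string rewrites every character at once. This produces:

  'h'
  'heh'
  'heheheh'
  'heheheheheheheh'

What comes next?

heheheheheheheheheheheheheheheh

φ(heheheheheheheh) expands symbol-by-symbol to heh e heh e heh e heh e heh e heh e heh e heh; joining the 15 pieces gives the next term.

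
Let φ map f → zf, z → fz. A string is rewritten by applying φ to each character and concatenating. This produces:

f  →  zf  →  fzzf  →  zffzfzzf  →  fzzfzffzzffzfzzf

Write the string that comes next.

zffzfzzffzzfzffzfzzfzffzzffzfzzf

φ(fzzfzffzzffzfzzf) expands symbol-by-symbol to zf fz fz zf fz zf zf fz fz zf zf fz zf fz fz zf; joining the 16 pieces gives the next term.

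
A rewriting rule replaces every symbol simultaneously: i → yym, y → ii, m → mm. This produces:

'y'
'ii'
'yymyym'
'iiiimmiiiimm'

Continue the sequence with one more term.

Expanding iiiimmiiiimm: i→yym, i→yym, i→yym, i→yym, m→mm, m→mm, i→yym, i→yym, i→yym, i→yym, m→mm, m→mm. Concatenated: yym yym yym yym mm mm yym yym yym yym mm mm.

yymyymyymyymmmmmyymyymyymyymmmmm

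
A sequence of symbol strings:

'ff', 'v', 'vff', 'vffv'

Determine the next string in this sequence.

vffvvff

From term 3 onward, concatenate the last term with the second-to-last: v·ff = vff, vff·v = vffv, …
So term 5 is vffv·vff.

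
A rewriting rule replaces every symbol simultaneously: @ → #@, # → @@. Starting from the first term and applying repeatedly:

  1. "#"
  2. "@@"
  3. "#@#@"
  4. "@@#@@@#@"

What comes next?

Rewriting each symbol of @@#@@@#@: @→#@, @→#@, #→@@, @→#@, @→#@, @→#@, #→@@, @→#@, which concatenates to #@ #@ @@ #@ #@ #@ @@ #@.

#@#@@@#@#@#@@@#@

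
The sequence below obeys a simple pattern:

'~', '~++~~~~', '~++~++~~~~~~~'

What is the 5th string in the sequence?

~++~++~++~++~~~~~~~~~~~~~

Each term wraps the previous one in ~++ on the left and ~~~ on the right.
From ~++~++~~~~~~~, 2 further steps: ~++~++~~~~~~~ → ~++~++~++~~~~~~~~~~ → (answer).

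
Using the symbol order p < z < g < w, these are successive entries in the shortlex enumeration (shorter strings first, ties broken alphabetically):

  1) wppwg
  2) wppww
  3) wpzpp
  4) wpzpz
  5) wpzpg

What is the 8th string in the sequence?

wpzzz

Continuing the enumeration 3 steps past wpzpg: wpzpg → wpzpw → wpzzp → (answer).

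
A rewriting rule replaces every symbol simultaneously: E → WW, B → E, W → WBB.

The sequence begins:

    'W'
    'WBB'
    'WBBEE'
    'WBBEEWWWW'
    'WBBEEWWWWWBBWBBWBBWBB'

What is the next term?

Rewriting the 21 symbols of WBBEEWWWWWBBWBBWBBWBB one by one yields WBB E E WW WW WBB WBB WBB WBB WBB E E WBB E E WBB E E WBB E E; concatenated:

WBBEEWWWWWBBWBBWBBWBBWBBEEWBBEEWBBEEWBBEE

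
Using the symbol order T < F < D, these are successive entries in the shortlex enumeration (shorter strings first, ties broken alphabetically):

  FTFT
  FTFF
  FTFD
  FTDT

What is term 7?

Advancing 3 positions from FTDT through FTDT → FTDF → FTDD reaches term 7.

FFTT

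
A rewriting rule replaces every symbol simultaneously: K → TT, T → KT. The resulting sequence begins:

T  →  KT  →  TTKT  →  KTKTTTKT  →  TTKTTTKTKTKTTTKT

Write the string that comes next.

Replace each of the 16 characters of TTKTTTKTKTKTTTKT in place — KT KT TT KT KT KT TT KT TT KT TT KT KT KT TT KT — and concatenate.

KTKTTTKTKTKTTTKTTTKTTTKTKTKTTTKT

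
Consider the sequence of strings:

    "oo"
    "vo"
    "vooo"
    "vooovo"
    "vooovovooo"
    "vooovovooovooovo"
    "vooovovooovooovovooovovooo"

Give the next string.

vooovovooovooovovooovovooovooovovooovooovo

This is a Fibonacci-style word recurrence s(k) = s(k−1)·s(k−2): e.g. vo·oo = vooo.
Continuing: vooovovooovooovovooovovooo · vooovovooovooovo gives term 8.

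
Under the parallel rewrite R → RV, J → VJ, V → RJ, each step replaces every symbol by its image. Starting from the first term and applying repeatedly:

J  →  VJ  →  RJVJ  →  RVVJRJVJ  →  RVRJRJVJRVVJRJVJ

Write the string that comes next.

RVRJRVVJRVVJRJVJRVRJRJVJRVVJRJVJ

φ(RVRJRJVJRVVJRJVJ) expands symbol-by-symbol to RV RJ RV VJ RV VJ RJ VJ RV RJ RJ VJ RV VJ RJ VJ; joining the 16 pieces gives the next term.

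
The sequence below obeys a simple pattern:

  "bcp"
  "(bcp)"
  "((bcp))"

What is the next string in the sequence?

Every step adds ( to the front and ) to the end of the previous string.
So the next term is (·((bcp))·).

(((bcp)))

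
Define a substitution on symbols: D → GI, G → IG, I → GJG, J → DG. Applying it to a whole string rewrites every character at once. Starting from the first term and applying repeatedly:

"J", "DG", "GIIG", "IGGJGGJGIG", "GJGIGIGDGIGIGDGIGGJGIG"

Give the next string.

Applying the rule to each of the 22 symbols of GJGIGIGDGIGIGDGIGGJGIG gives the pieces IG DG IG GJG IG GJG IG GI IG GJG IG GJG IG GI IG GJG IG IG DG IG GJG IG, which concatenate to the answer.

IGDGIGGJGIGGJGIGGIIGGJGIGGJGIGGIIGGJGIGIGDGIGGJGIG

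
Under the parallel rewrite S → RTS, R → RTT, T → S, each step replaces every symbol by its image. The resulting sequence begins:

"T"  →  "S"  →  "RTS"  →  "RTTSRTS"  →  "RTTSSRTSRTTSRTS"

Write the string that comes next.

Replace each of the 15 characters of RTTSSRTSRTTSRTS in place — RTT S S RTS RTS RTT S RTS RTT S S RTS RTT S RTS — and concatenate.

RTTSSRTSRTSRTTSRTSRTTSSRTSRTTSRTS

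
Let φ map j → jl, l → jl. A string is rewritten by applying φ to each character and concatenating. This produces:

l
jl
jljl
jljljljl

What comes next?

jljljljljljljljl

Expanding jljljljl: j→jl, l→jl, j→jl, l→jl, j→jl, l→jl, j→jl, l→jl. Concatenated: jl jl jl jl jl jl jl jl.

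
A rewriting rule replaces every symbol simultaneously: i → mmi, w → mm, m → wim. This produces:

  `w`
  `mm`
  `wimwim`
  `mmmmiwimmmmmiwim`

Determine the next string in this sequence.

Rewriting the 16 symbols of mmmmiwimmmmmiwim one by one yields wim wim wim wim mmi mm mmi wim wim wim wim wim mmi mm mmi wim; concatenated:

wimwimwimwimmmimmmmiwimwimwimwimwimmmimmmmiwim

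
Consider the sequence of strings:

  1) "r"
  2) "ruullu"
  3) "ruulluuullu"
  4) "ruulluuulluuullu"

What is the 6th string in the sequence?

Every step adds uullu to the end: s(k+1) = s(k)·uullu.
From ruulluuulluuullu, 2 further steps: ruulluuulluuullu → ruulluuulluuulluuullu → (answer).

ruulluuulluuulluuulluuullu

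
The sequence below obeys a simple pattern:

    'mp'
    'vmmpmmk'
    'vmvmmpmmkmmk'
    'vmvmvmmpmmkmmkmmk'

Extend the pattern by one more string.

Every step adds vm to the front and mmk to the end of the previous string.
One more step from vmvmvmmpmmkmmkmmk gives the answer.

vmvmvmvmmpmmkmmkmmkmmk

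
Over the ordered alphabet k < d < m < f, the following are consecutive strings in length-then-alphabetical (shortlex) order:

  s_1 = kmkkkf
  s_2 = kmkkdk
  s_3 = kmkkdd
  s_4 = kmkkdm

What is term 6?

Advancing 2 positions from kmkkdm through kmkkdm → kmkkdf reaches term 6.

kmkkmk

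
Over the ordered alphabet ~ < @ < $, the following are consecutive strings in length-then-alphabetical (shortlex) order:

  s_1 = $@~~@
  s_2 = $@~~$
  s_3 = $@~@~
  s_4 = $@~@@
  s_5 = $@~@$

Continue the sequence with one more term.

$@~$~

The successor of $@~@$ increments the rightmost position that isn't already $ and resets every position after it to ~.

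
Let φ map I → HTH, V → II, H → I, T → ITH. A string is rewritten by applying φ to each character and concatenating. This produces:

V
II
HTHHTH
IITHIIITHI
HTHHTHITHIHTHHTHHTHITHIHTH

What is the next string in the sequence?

IITHIIITHIHTHITHIHTHIITHIIITHIIITHIHTHITHIHTHIITHI

Applying the rule to each of the 26 symbols of HTHHTHITHIHTHHTHHTHITHIHTH gives the pieces I ITH I I ITH I HTH ITH I HTH I ITH I I ITH I I ITH I HTH ITH I HTH I ITH I, which concatenate to the answer.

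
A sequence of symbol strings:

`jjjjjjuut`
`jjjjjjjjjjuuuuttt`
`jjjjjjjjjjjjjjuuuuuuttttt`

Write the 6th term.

jjjjjjjjjjjjjjjjjjjjjjjjjjuuuuuuuuuuuuttttttttttt

Each string has the form j^{4n+2} u^{2n} t^{2n-1} (n = 1, 2, …).
At n = 6 the blocks have lengths 26, 12, 11.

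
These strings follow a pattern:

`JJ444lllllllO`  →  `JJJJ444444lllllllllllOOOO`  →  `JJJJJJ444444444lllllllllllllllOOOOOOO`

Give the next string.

Each string has the form J^{2n} 4^{3n} l^{4n+3} O^{3n-2} (n = 1, 2, …).
At n = 4 the blocks have lengths 8, 12, 19, 10.

JJJJJJJJ444444444444lllllllllllllllllllOOOOOOOOOO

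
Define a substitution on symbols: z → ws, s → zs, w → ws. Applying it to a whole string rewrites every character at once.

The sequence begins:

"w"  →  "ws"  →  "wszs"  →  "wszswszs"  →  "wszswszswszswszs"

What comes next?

Rewriting the 16 symbols of wszswszswszswszs one by one yields ws zs ws zs ws zs ws zs ws zs ws zs ws zs ws zs; concatenated:

wszswszswszswszswszswszswszswszs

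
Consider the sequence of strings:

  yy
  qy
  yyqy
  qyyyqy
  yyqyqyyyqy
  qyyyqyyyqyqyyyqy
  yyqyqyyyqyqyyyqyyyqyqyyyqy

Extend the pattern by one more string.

This is a Fibonacci-style word recurrence s(k) = s(k−2)·s(k−1): e.g. yy·qy = yyqy.
So term 8 is qyyyqyyyqyqyyyqy·yyqyqyyyqyqyyyqyyyqyqyyyqy.

qyyyqyyyqyqyyyqyyyqyqyyyqyqyyyqyyyqyqyyyqy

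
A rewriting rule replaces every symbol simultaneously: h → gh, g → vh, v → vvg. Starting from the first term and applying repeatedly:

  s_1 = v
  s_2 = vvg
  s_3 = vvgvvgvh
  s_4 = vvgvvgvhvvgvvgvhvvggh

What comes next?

Replace each of the 21 characters of vvgvvgvhvvgvvgvhvvggh in place — vvg vvg vh vvg vvg vh vvg gh vvg vvg vh vvg vvg vh vvg gh vvg vvg vh vh gh — and concatenate.

vvgvvgvhvvgvvgvhvvgghvvgvvgvhvvgvvgvhvvgghvvgvvgvhvhgh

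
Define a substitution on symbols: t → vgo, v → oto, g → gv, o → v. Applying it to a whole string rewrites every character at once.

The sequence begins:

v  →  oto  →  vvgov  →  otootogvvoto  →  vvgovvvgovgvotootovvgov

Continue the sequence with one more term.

Replace each of the 23 characters of vvgovvvgovgvotootovvgov in place — oto oto gv v oto oto oto gv v oto gv oto v vgo v v vgo v oto oto gv v oto — and concatenate.

otootogvvotootootogvvotogvotovvgovvvgovotootogvvoto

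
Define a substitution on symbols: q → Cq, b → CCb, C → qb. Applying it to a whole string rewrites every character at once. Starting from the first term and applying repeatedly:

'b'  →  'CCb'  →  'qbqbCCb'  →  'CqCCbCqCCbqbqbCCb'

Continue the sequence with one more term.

qbCqqbqbCCbqbCqqbqbCCbCqCCbCqCCbqbqbCCb

Replace each of the 17 characters of CqCCbCqCCbqbqbCCb in place — qb Cq qb qb CCb qb Cq qb qb CCb Cq CCb Cq CCb qb qb CCb — and concatenate.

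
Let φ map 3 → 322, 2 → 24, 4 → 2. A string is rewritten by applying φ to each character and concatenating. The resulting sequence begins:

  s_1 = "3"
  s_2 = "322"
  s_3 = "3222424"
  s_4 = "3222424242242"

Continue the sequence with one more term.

32224242422422422424224

φ(3222424242242) expands symbol-by-symbol to 322 24 24 24 2 24 2 24 2 24 24 2 24; joining the 13 pieces gives the next term.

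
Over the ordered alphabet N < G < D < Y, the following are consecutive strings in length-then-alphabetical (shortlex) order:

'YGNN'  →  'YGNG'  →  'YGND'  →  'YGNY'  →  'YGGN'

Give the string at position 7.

YGGD

Continuing the enumeration 2 steps past YGGN: YGGN → YGGG → (answer).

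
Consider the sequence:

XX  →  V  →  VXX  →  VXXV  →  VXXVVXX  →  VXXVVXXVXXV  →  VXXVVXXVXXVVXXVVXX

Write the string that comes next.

Each term (from the third on) is the previous term followed by the one before it: term 3 = V·XX = VXX.
So term 8 is VXXVVXXVXXVVXXVVXX·VXXVVXXVXXV.

VXXVVXXVXXVVXXVVXXVXXVVXXVXXV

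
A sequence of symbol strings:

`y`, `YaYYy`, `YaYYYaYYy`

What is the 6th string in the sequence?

YaYYYaYYYaYYYaYYYaYYy

Each term is the previous one with YaYY prepended.
From YaYYYaYYy, 3 further steps: YaYYYaYYy → YaYYYaYYYaYYy → YaYYYaYYYaYYYaYYy → (answer).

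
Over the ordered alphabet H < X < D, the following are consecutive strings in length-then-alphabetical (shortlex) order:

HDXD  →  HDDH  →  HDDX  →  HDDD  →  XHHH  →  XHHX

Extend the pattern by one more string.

Treat XHHX as a base-3 numeral over the given alphabet and add one, carrying through any trailing D's.

XHHD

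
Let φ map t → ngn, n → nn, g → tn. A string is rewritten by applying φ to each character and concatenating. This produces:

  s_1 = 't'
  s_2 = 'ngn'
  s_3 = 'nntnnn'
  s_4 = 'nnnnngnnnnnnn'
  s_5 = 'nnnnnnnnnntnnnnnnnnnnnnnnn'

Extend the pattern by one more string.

φ(nnnnnnnnnntnnnnnnnnnnnnnnn) expands symbol-by-symbol to nn nn nn nn nn nn nn nn nn nn ngn nn nn nn nn nn nn nn nn nn nn nn nn nn nn nn; joining the 26 pieces gives the next term.

nnnnnnnnnnnnnnnnnnnnngnnnnnnnnnnnnnnnnnnnnnnnnnnnnnnn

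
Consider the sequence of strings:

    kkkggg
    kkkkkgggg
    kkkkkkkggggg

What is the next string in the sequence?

Reading off run lengths: k runs 3, 5, 7; g runs 3, 4, 5 — each is linear in n, where the shown terms are n = 2, 3, 4.
Setting n = 5 gives 9, 6 characters in each block.

kkkkkkkkkgggggg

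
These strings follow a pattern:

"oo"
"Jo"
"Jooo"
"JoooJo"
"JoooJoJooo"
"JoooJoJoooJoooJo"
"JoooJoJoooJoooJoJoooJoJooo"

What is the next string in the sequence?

Each term (from the third on) is the previous term followed by the one before it: term 3 = Jo·oo = Jooo.
So term 8 is JoooJoJoooJoooJoJoooJoJooo·JoooJoJoooJoooJo.

JoooJoJoooJoooJoJoooJoJoooJoooJoJoooJoooJo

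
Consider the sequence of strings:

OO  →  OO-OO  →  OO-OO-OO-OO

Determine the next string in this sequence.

Each string is two copies of the previous one joined by '-'.
Doubling OO-OO-OO-OO with '-' between the halves:

OO-OO-OO-OO-OO-OO-OO-OO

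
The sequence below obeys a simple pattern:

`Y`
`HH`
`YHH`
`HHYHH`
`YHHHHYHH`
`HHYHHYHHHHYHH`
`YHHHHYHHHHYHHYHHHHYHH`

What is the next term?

From term 3 onward, concatenate the second-to-last term with the last: Y·HH = YHH, HH·YHH = HHYHH, …
So term 8 is HHYHHYHHHHYHH·YHHHHYHHHHYHHYHHHHYHH.

HHYHHYHHHHYHHYHHHHYHHHHYHHYHHHHYHH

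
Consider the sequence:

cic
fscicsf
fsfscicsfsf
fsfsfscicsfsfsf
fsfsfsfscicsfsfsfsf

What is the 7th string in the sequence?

Each term wraps the previous one in fs on the left and sf on the right.
From fsfsfsfscicsfsfsfsf, 2 further steps: fsfsfsfscicsfsfsfsf → fsfsfsfsfscicsfsfsfsfsf → (answer).

fsfsfsfsfsfscicsfsfsfsfsfsf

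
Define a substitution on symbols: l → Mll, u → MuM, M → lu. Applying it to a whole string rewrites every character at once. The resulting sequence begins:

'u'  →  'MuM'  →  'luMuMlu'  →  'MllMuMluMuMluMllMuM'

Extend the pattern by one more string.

Rewriting the 19 symbols of MllMuMluMuMluMllMuM one by one yields lu Mll Mll lu MuM lu Mll MuM lu MuM lu Mll MuM lu Mll Mll lu MuM lu; concatenated:

luMllMllluMuMluMllMuMluMuMluMllMuMluMllMllluMuMlu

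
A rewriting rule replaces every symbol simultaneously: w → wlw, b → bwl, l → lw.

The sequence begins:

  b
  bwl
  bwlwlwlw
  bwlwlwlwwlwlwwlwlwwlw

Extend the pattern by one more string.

Rewriting the 21 symbols of bwlwlwlwwlwlwwlwlwwlw one by one yields bwl wlw lw wlw lw wlw lw wlw wlw lw wlw lw wlw wlw lw wlw lw wlw wlw lw wlw; concatenated:

bwlwlwlwwlwlwwlwlwwlwwlwlwwlwlwwlwwlwlwwlwlwwlwwlwlwwlw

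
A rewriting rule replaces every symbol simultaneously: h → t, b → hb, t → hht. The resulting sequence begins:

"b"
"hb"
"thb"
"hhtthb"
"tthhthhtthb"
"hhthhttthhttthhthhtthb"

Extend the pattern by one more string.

φ(hhthhttthhttthhthhtthb) expands symbol-by-symbol to t t hht t t hht hht hht t t hht hht hht t t hht t t hht hht t hb; joining the 22 pieces gives the next term.

tthhttthhthhthhttthhthhthhttthhttthhthhtthb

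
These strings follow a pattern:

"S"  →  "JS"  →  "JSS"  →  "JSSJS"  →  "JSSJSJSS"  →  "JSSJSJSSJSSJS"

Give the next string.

JSSJSJSSJSSJSJSSJSJSS

Each term (from the third on) is the previous term followed by the one before it: term 3 = JS·S = JSS.
Continuing: JSSJSJSSJSSJS · JSSJSJSS gives term 7.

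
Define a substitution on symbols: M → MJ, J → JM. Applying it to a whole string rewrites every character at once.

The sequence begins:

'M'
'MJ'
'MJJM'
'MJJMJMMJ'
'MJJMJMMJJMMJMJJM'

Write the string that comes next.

Replace each of the 16 characters of MJJMJMMJJMMJMJJM in place — MJ JM JM MJ JM MJ MJ JM JM MJ MJ JM MJ JM JM MJ — and concatenate.

MJJMJMMJJMMJMJJMJMMJMJJMMJJMJMMJ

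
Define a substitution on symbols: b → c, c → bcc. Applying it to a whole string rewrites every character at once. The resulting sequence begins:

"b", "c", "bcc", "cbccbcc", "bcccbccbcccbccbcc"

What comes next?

cbccbccbcccbccbcccbccbccbcccbccbcccbccbcc

φ(bcccbccbcccbccbcc) expands symbol-by-symbol to c bcc bcc bcc c bcc bcc c bcc bcc bcc c bcc bcc c bcc bcc; joining the 17 pieces gives the next term.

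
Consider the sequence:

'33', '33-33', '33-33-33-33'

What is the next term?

33-33-33-33-33-33-33-33

s(k+1) = s(k)·-·s(k) — each term doubles the last with '-' between the halves.
One more doubling of 33-33-33-33 gives the answer.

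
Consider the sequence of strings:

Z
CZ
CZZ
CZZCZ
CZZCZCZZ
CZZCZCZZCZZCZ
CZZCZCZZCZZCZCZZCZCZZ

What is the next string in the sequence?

Each term (from the third on) is the previous term followed by the one before it: term 3 = CZ·Z = CZZ.
The next term joins CZZCZCZZCZZCZCZZCZCZZ and CZZCZCZZCZZCZ.

CZZCZCZZCZZCZCZZCZCZZCZZCZCZZCZZCZ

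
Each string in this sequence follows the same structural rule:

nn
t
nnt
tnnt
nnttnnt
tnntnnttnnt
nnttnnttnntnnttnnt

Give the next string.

Each term (from the third on) is the two preceding terms concatenated in order: term 3 = nn·t = nnt.
So term 8 is tnntnnttnnt·nnttnnttnntnnttnnt.

tnntnnttnntnnttnnttnntnnttnnt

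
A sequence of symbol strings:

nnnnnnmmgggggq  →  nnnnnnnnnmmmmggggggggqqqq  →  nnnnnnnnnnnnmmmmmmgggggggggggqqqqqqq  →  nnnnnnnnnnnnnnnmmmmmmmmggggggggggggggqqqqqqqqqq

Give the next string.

nnnnnnnnnnnnnnnnnnmmmmmmmmmmgggggggggggggggggqqqqqqqqqqqqq

Each string has the form n^{3n+3} m^{2n} g^{3n+2} q^{3n-2} (n = 1, 2, …).
For the next term, n = 5, so the run lengths are 18, 10, 17, 13.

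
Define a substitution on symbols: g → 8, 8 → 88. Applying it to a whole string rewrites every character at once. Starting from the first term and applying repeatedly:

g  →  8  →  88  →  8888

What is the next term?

Rewriting each symbol of 8888: 8→88, 8→88, 8→88, 8→88, which concatenates to 88 88 88 88.

88888888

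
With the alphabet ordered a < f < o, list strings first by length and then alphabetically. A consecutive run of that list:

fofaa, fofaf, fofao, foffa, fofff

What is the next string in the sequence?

foffo

Find the rightmost character of fofff below o, bump it to the next letter, and reset everything to its right to a.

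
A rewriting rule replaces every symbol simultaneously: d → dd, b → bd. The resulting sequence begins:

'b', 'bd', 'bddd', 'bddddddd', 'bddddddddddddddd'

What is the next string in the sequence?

φ(bddddddddddddddd) expands symbol-by-symbol to bd dd dd dd dd dd dd dd dd dd dd dd dd dd dd dd; joining the 16 pieces gives the next term.

bddddddddddddddddddddddddddddddd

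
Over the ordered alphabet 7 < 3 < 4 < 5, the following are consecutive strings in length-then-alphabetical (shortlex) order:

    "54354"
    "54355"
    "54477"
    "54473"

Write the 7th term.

Advancing 3 positions from 54473 through 54473 → 54474 → 54475 reaches term 7.

54437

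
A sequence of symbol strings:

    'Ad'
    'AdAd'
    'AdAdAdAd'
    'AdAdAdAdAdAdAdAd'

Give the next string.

AdAdAdAdAdAdAdAdAdAdAdAdAdAdAdAd

Each string is two copies of the previous one concatenated.
So the next term is two copies of AdAdAdAdAdAdAdAd.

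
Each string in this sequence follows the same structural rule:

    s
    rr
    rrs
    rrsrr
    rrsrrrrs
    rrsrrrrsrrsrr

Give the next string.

This is a Fibonacci-style word recurrence s(k) = s(k−1)·s(k−2): e.g. rr·s = rrs.
The next term joins rrsrrrrsrrsrr and rrsrrrrs.

rrsrrrrsrrsrrrrsrrrrs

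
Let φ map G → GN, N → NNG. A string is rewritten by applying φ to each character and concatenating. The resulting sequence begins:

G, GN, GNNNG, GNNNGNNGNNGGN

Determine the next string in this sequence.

GNNNGNNGNNGGNNNGNNGGNNNGNNGGNGNNNG

φ(GNNNGNNGNNGGN) expands symbol-by-symbol to GN NNG NNG NNG GN NNG NNG GN NNG NNG GN GN NNG; joining the 13 pieces gives the next term.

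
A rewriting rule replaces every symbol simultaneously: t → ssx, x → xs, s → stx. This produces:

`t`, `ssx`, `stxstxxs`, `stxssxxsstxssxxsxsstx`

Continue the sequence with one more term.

stxssxxsstxstxxsxsstxstxssxxsstxstxxsxsstxxsstxstxssxxs

φ(stxssxxsstxssxxsxsstx) expands symbol-by-symbol to stx ssx xs stx stx xs xs stx stx ssx xs stx stx xs xs stx xs stx stx ssx xs; joining the 21 pieces gives the next term.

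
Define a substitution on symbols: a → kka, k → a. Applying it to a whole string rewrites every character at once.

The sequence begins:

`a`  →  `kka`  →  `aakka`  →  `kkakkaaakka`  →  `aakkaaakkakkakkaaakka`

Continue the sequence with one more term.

Rewriting the 21 symbols of aakkaaakkakkakkaaakka one by one yields kka kka a a kka kka kka a a kka a a kka a a kka kka kka a a kka; concatenated:

kkakkaaakkakkakkaaakkaaakkaaakkakkakkaaakka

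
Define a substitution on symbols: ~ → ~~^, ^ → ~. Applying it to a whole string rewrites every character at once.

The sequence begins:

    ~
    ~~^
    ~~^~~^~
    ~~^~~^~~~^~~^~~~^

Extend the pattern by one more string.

~~^~~^~~~^~~^~~~^~~^~~^~~~^~~^~~~^~~^~~^~

φ(~~^~~^~~~^~~^~~~^) expands symbol-by-symbol to ~~^ ~~^ ~ ~~^ ~~^ ~ ~~^ ~~^ ~~^ ~ ~~^ ~~^ ~ ~~^ ~~^ ~~^ ~; joining the 17 pieces gives the next term.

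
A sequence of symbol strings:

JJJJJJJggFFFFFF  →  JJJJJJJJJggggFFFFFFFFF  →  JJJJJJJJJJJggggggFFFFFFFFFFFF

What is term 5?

JJJJJJJJJJJJJJJggggggggggFFFFFFFFFFFFFFFFFF

The n-th term is 2n+3 J's then 2n-2 g's then 3n F's, where the shown terms are n = 2, 3, 4.
Setting n = 6 gives 15, 10, 18 characters in each block.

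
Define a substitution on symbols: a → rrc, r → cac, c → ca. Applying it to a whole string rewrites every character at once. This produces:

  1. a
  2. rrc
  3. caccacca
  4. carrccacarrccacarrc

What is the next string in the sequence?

carrccaccaccacarrccarrccaccaccacarrccarrccaccacca

φ(carrccacarrccacarrc) expands symbol-by-symbol to ca rrc cac cac ca ca rrc ca rrc cac cac ca ca rrc ca rrc cac cac ca; joining the 19 pieces gives the next term.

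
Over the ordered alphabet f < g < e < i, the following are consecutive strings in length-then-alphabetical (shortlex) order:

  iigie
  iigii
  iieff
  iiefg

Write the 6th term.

Continuing the enumeration 2 steps past iiefg: iiefg → iiefe → (answer).

iiefi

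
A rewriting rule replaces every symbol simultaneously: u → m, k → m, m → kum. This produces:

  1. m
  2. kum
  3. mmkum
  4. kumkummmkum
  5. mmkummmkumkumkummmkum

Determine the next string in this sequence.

kumkummmkumkumkummmkummmkummmkumkumkummmkum

Replace each of the 21 characters of mmkummmkumkumkummmkum in place — kum kum m m kum kum kum m m kum m m kum m m kum kum kum m m kum — and concatenate.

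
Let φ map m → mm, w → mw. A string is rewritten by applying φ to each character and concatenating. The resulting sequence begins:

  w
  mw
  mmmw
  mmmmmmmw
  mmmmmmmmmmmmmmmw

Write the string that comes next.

Applying the rule to each of the 16 symbols of mmmmmmmmmmmmmmmw gives the pieces mm mm mm mm mm mm mm mm mm mm mm mm mm mm mm mw, which concatenate to the answer.

mmmmmmmmmmmmmmmmmmmmmmmmmmmmmmmw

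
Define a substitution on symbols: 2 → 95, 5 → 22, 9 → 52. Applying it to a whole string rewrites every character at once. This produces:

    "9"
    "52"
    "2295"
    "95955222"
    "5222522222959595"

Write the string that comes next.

22959595229595959595522252225222

φ(5222522222959595) expands symbol-by-symbol to 22 95 95 95 22 95 95 95 95 95 52 22 52 22 52 22; joining the 16 pieces gives the next term.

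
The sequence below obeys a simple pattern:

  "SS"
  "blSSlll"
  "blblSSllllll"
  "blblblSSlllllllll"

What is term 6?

blblblblblSSlllllllllllllll

s(k+1) = bl·s(k)·lll, so each term gains bl as a prefix and lll as a suffix.
From blblblSSlllllllll, 2 further steps: blblblSSlllllllll → blblblblSSllllllllllll → (answer).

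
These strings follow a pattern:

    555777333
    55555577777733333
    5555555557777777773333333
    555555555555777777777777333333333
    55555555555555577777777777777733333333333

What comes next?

5555555555555555557777777777777777773333333333333

The n-th term is 3n 5's then 3n 7's then 2n+1 3's (n = 1, 2, …).
At n = 6 the blocks have lengths 18, 18, 13.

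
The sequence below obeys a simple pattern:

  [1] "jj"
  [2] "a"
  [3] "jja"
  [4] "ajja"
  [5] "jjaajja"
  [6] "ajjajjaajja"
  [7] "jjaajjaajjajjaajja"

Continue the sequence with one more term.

From term 3 onward, concatenate the second-to-last term with the last: jj·a = jja, a·jja = ajja, …
Continuing: ajjajjaajja · jjaajjaajjajjaajja gives term 8.

ajjajjaajjajjaajjaajjajjaajja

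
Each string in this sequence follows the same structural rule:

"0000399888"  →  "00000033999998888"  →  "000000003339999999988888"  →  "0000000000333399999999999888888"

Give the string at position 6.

Reading off run lengths: 0 runs 4, 6, 8, 10; 3 runs 1, 2, 3, 4; 9 runs 2, 5, 8, 11; 8 runs 3, 4, 5, 6 — each is linear in n (n = 1, 2, …).
Setting n = 6 gives 14, 6, 17, 8 characters in each block.

000000000000003333339999999999999999988888888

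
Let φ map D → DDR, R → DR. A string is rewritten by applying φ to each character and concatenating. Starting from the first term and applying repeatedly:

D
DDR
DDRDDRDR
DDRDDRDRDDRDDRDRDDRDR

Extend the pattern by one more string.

φ(DDRDDRDRDDRDDRDRDDRDR) expands symbol-by-symbol to DDR DDR DR DDR DDR DR DDR DR DDR DDR DR DDR DDR DR DDR DR DDR DDR DR DDR DR; joining the 21 pieces gives the next term.

DDRDDRDRDDRDDRDRDDRDRDDRDDRDRDDRDDRDRDDRDRDDRDDRDRDDRDR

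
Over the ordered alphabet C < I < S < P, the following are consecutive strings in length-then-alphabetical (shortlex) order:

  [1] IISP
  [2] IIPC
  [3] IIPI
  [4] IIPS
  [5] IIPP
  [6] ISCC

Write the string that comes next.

Find the rightmost character of ISCC below P, bump it to the next letter, and reset everything to its right to C.

ISCI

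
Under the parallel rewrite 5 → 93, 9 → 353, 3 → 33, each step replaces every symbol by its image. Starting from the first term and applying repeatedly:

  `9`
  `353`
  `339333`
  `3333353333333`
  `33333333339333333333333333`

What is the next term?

Replace each of the 26 characters of 33333333339333333333333333 in place — 33 33 33 33 33 33 33 33 33 33 353 33 33 33 33 33 33 33 33 33 33 33 33 33 33 33 — and concatenate.

33333333333333333333353333333333333333333333333333333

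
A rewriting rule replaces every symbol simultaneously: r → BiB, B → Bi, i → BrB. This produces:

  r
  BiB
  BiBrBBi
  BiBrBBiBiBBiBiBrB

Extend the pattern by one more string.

Replace each of the 17 characters of BiBrBBiBiBBiBiBrB in place — Bi BrB Bi BiB Bi Bi BrB Bi BrB Bi Bi BrB Bi BrB Bi BiB Bi — and concatenate.

BiBrBBiBiBBiBiBrBBiBrBBiBiBrBBiBrBBiBiBBi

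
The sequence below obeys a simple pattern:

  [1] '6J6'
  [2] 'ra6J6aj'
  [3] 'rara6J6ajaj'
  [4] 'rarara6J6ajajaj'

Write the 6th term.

Each term wraps the previous one in ra on the left and aj on the right.
From rarara6J6ajajaj, 2 further steps: rarara6J6ajajaj → rararara6J6ajajajaj → (answer).

rarararara6J6ajajajajaj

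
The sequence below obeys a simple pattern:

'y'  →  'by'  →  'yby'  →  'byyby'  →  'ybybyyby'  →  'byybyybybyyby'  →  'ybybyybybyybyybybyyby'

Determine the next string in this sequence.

Each term (from the third on) is the two preceding terms concatenated in order: term 3 = y·by = yby.
The next term joins byybyybybyyby and ybybyybybyybyybybyyby.

byybyybybyybyybybyybybyybyybybyyby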